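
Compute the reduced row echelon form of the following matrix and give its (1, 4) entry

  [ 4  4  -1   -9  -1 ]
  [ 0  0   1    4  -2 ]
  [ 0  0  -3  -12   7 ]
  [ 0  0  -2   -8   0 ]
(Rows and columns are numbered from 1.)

r1 -> 1/4·r1
  [ 1  1  -1/4  -9/4  -1/4 ]
  [ 0  0     1     4    -2 ]
  [ 0  0    -3   -12     7 ]
  [ 0  0    -2    -8     0 ]
r3 -> r3 + 3·r2
  [ 1  1  -1/4  -9/4  -1/4 ]
  [ 0  0     1     4    -2 ]
  [ 0  0     0     0     1 ]
  [ 0  0    -2    -8     0 ]
r4 -> r4 + 2·r2
  [ 1  1  -1/4  -9/4  -1/4 ]
  [ 0  0     1     4    -2 ]
  [ 0  0     0     0     1 ]
  [ 0  0     0     0    -4 ]
r4 -> r4 + 4·r3
  [ 1  1  -1/4  -9/4  -1/4 ]
  [ 0  0     1     4    -2 ]
  [ 0  0     0     0     1 ]
  [ 0  0     0     0     0 ]
r2 -> r2 + 2·r3
  [ 1  1  -1/4  -9/4  -1/4 ]
  [ 0  0     1     4     0 ]
  [ 0  0     0     0     1 ]
  [ 0  0     0     0     0 ]
r1 -> r1 + 1/4·r3
  [ 1  1  -1/4  -9/4  0 ]
  [ 0  0     1     4  0 ]
  [ 0  0     0     0  1 ]
  [ 0  0     0     0  0 ]
r1 -> r1 + 1/4·r2
  [ 1  1  0  -5/4  0 ]
  [ 0  0  1     4  0 ]
  [ 0  0  0     0  1 ]
  [ 0  0  0     0  0 ]

-5/4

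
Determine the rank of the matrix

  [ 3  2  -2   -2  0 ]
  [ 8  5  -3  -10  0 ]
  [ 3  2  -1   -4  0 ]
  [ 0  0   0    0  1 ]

Multiply R1 by 1/3.
  [ 1  2/3  -2/3  -2/3  0 ]
  [ 8    5    -3   -10  0 ]
  [ 3    2    -1    -4  0 ]
  [ 0    0     0     0  1 ]
Subtract 8 times R1 from R2.
  [ 1   2/3  -2/3   -2/3  0 ]
  [ 0  -1/3   7/3  -14/3  0 ]
  [ 3     2    -1     -4  0 ]
  [ 0     0     0      0  1 ]
Subtract 3 times R1 from R3.
  [ 1   2/3  -2/3   -2/3  0 ]
  [ 0  -1/3   7/3  -14/3  0 ]
  [ 0     0     1     -2  0 ]
  [ 0     0     0      0  1 ]
Multiply R2 by -3.
  [ 1  2/3  -2/3  -2/3  0 ]
  [ 0    1    -7    14  0 ]
  [ 0    0     1    -2  0 ]
  [ 0    0     0     0  1 ]
Add 7 times R3 to R2.
  [ 1  2/3  -2/3  -2/3  0 ]
  [ 0    1     0     0  0 ]
  [ 0    0     1    -2  0 ]
  [ 0    0     0     0  1 ]
Add 2/3 times R3 to R1.
  [ 1  2/3  0  -2  0 ]
  [ 0    1  0   0  0 ]
  [ 0    0  1  -2  0 ]
  [ 0    0  0   0  1 ]
Subtract 2/3 times R2 from R1.
  [ 1  0  0  -2  0 ]
  [ 0  1  0   0  0 ]
  [ 0  0  1  -2  0 ]
  [ 0  0  0   0  1 ]
The reduced form has 4 nonzero rows.

rank = 4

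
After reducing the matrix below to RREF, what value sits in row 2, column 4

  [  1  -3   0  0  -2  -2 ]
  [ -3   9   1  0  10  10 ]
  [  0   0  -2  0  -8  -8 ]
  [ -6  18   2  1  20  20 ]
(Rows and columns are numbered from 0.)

R2 → R2 + 3·R1
  [  1  -3   0  0  -2  -2 ]
  [  0   0   1  0   4   4 ]
  [  0   0  -2  0  -8  -8 ]
  [ -6  18   2  1  20  20 ]
R4 → R4 + 6·R1
  [ 1  -3   0  0  -2  -2 ]
  [ 0   0   1  0   4   4 ]
  [ 0   0  -2  0  -8  -8 ]
  [ 0   0   2  1   8   8 ]
R3 → R3 + 2·R2
  [ 1  -3  0  0  -2  -2 ]
  [ 0   0  1  0   4   4 ]
  [ 0   0  0  0   0   0 ]
  [ 0   0  2  1   8   8 ]
R4 → R4 − 2·R2
  [ 1  -3  0  0  -2  -2 ]
  [ 0   0  1  0   4   4 ]
  [ 0   0  0  0   0   0 ]
  [ 0   0  0  1   0   0 ]
R3 <-> R4
  [ 1  -3  0  0  -2  -2 ]
  [ 0   0  1  0   4   4 ]
  [ 0   0  0  1   0   0 ]
  [ 0   0  0  0   0   0 ]

0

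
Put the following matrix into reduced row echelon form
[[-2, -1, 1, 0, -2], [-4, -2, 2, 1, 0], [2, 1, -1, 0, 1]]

Multiply R1 by -1/2.
  [  1  1/2  -1/2  0  1 ]
  [ -4   -2     2  1  0 ]
  [  2    1    -1  0  1 ]
Add 4 times R1 to R2.
  [ 1  1/2  -1/2  0  1 ]
  [ 0    0     0  1  4 ]
  [ 2    1    -1  0  1 ]
Subtract 2 times R1 from R3.
  [ 1  1/2  -1/2  0   1 ]
  [ 0    0     0  1   4 ]
  [ 0    0     0  0  -1 ]
Multiply R3 by -1.
  [ 1  1/2  -1/2  0  1 ]
  [ 0    0     0  1  4 ]
  [ 0    0     0  0  1 ]
Subtract 4 times R3 from R2.
  [ 1  1/2  -1/2  0  1 ]
  [ 0    0     0  1  0 ]
  [ 0    0     0  0  1 ]
Subtract R3 from R1.
  [ 1  1/2  -1/2  0  0 ]
  [ 0    0     0  1  0 ]
  [ 0    0     0  0  1 ]

[[1, 1/2, -1/2, 0, 0], [0, 0, 0, 1, 0], [0, 0, 0, 0, 1]]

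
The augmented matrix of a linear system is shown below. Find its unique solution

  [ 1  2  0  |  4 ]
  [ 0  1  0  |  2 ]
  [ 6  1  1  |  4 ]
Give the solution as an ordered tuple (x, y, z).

(0, 2, 2)

r3 → r3 − 6·r1
  [ 1    2  0  |    4 ]
  [ 0    1  0  |    2 ]
  [ 0  -11  1  |  -20 ]
r3 → r3 + 11·r2
  [ 1  2  0  |  4 ]
  [ 0  1  0  |  2 ]
  [ 0  0  1  |  2 ]
r1 → r1 − 2·r2
  [ 1  0  0  |  0 ]
  [ 0  1  0  |  2 ]
  [ 0  0  1  |  2 ]
Reading off the last column: x = 0, y = 2, z = 2.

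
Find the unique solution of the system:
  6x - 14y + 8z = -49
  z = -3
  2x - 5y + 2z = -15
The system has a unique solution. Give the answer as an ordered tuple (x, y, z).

Form the augmented matrix and row-reduce:
  [ 6  -14  8  |  -49 ]
  [ 0    0  1  |   -3 ]
  [ 2   -5  2  |  -15 ]
Multiply R1 by 1/6.
  [ 1  -7/3  4/3  |  -49/6 ]
  [ 0     0    1  |     -3 ]
  [ 2    -5    2  |    -15 ]
Subtract 2 times R1 from R3.
  [ 1  -7/3   4/3  |  -49/6 ]
  [ 0     0     1  |     -3 ]
  [ 0  -1/3  -2/3  |    4/3 ]
Swap R2 and R3.
  [ 1  -7/3   4/3  |  -49/6 ]
  [ 0  -1/3  -2/3  |    4/3 ]
  [ 0     0     1  |     -3 ]
Multiply R2 by -3.
  [ 1  -7/3  4/3  |  -49/6 ]
  [ 0     1    2  |     -4 ]
  [ 0     0    1  |     -3 ]
Subtract 2 times R3 from R2.
  [ 1  -7/3  4/3  |  -49/6 ]
  [ 0     1    0  |      2 ]
  [ 0     0    1  |     -3 ]
Subtract 4/3 times R3 from R1.
  [ 1  -7/3  0  |  -25/6 ]
  [ 0     1  0  |      2 ]
  [ 0     0  1  |     -3 ]
Add 7/3 times R2 to R1.
  [ 1  0  0  |  1/2 ]
  [ 0  1  0  |    2 ]
  [ 0  0  1  |   -3 ]
Reading off the last column: x = 1/2, y = 2, z = -3.

(1/2, 2, -3)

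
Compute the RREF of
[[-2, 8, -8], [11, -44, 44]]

[[1, -4, 4], [0, 0, 0]]

r1 → -1/2·r1
  [  1   -4   4 ]
  [ 11  -44  44 ]
r2 → r2 − 11·r1
  [ 1  -4  4 ]
  [ 0   0  0 ]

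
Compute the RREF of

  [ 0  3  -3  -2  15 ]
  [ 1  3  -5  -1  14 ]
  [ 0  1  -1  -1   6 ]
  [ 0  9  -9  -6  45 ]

R1 <-> R2
  [ 1  3  -5  -1  14 ]
  [ 0  3  -3  -2  15 ]
  [ 0  1  -1  -1   6 ]
  [ 0  9  -9  -6  45 ]
R2 → 1/3·R2
  [ 1  3  -5    -1  14 ]
  [ 0  1  -1  -2/3   5 ]
  [ 0  1  -1    -1   6 ]
  [ 0  9  -9    -6  45 ]
R3 → R3 − R2
  [ 1  3  -5    -1  14 ]
  [ 0  1  -1  -2/3   5 ]
  [ 0  0   0  -1/3   1 ]
  [ 0  9  -9    -6  45 ]
R4 → R4 − 9·R2
  [ 1  3  -5    -1  14 ]
  [ 0  1  -1  -2/3   5 ]
  [ 0  0   0  -1/3   1 ]
  [ 0  0   0     0   0 ]
R3 → -3·R3
  [ 1  3  -5    -1  14 ]
  [ 0  1  -1  -2/3   5 ]
  [ 0  0   0     1  -3 ]
  [ 0  0   0     0   0 ]
R2 → R2 + 2/3·R3
  [ 1  3  -5  -1  14 ]
  [ 0  1  -1   0   3 ]
  [ 0  0   0   1  -3 ]
  [ 0  0   0   0   0 ]
R1 → R1 + R3
  [ 1  3  -5  0  11 ]
  [ 0  1  -1  0   3 ]
  [ 0  0   0  1  -3 ]
  [ 0  0   0  0   0 ]
R1 → R1 − 3·R2
  [ 1  0  -2  0   2 ]
  [ 0  1  -1  0   3 ]
  [ 0  0   0  1  -3 ]
  [ 0  0   0  0   0 ]

[[1, 0, -2, 0, 2], [0, 1, -1, 0, 3], [0, 0, 0, 1, -3], [0, 0, 0, 0, 0]]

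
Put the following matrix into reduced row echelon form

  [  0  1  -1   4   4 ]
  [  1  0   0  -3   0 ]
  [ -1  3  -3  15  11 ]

[[1, 0, 0, -3, 0], [0, 1, -1, 4, 0], [0, 0, 0, 0, 1]]

R1 <=> R2
  [  1  0   0  -3   0 ]
  [  0  1  -1   4   4 ]
  [ -1  3  -3  15  11 ]
R3 := R3 + R1
  [ 1  0   0  -3   0 ]
  [ 0  1  -1   4   4 ]
  [ 0  3  -3  12  11 ]
R3 := R3 − 3·R2
  [ 1  0   0  -3   0 ]
  [ 0  1  -1   4   4 ]
  [ 0  0   0   0  -1 ]
R3 := -1·R3
  [ 1  0   0  -3  0 ]
  [ 0  1  -1   4  4 ]
  [ 0  0   0   0  1 ]
R2 := R2 − 4·R3
  [ 1  0   0  -3  0 ]
  [ 0  1  -1   4  0 ]
  [ 0  0   0   0  1 ]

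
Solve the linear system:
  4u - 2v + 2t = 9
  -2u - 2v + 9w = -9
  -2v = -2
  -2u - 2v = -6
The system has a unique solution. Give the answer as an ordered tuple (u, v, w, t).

Form the augmented matrix and row-reduce:
  [  4  -2  0  2  |   9 ]
  [ -2  -2  9  0  |  -9 ]
  [  0  -2  0  0  |  -2 ]
  [ -2  -2  0  0  |  -6 ]
r1 := 1/4·r1
r2 := r2 + 2·r1
r4 := r4 + 2·r1
r2 := -1/3·r2
r3 := r3 + 2·r2
r4 := r4 + 3·r2
r3 := -1/6·r3
r4 := r4 + 9·r3
r3 := r3 − 1/9·r4
r2 := r2 + 1/3·r4
r1 := r1 − 1/2·r4
r2 := r2 + 3·r3
r1 := r1 + 1/2·r2
Reading off the last column: u = 2, v = 1, w = -1/3, t = 3/2.

(2, 1, -1/3, 3/2)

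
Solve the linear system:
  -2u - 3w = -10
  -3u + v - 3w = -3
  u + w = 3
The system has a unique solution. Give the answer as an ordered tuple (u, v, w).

Form the augmented matrix and row-reduce:
  [ -2  0  -3  |  -10 ]
  [ -3  1  -3  |   -3 ]
  [  1  0   1  |    3 ]
ρ1 ← -1/2·ρ1
  [  1  0  3/2  |   5 ]
  [ -3  1   -3  |  -3 ]
  [  1  0    1  |   3 ]
ρ2 ← ρ2 + 3·ρ1
  [ 1  0  3/2  |   5 ]
  [ 0  1  3/2  |  12 ]
  [ 1  0    1  |   3 ]
ρ3 ← ρ3 − ρ1
  [ 1  0   3/2  |   5 ]
  [ 0  1   3/2  |  12 ]
  [ 0  0  -1/2  |  -2 ]
ρ3 ← -2·ρ3
  [ 1  0  3/2  |   5 ]
  [ 0  1  3/2  |  12 ]
  [ 0  0    1  |   4 ]
ρ2 ← ρ2 − 3/2·ρ3
  [ 1  0  3/2  |  5 ]
  [ 0  1    0  |  6 ]
  [ 0  0    1  |  4 ]
ρ1 ← ρ1 − 3/2·ρ3
  [ 1  0  0  |  -1 ]
  [ 0  1  0  |   6 ]
  [ 0  0  1  |   4 ]
Reading off the last column: u = -1, v = 6, w = 4.

(-1, 6, 4)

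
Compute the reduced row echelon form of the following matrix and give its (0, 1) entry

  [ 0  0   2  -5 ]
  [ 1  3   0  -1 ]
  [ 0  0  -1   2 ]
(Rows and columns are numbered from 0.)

Swap r1 and r2.
Multiply r2 by 1/2.
Add r2 to r3.
Multiply r3 by -2.
Add 5/2 times r3 to r2.
Add r3 to r1.

3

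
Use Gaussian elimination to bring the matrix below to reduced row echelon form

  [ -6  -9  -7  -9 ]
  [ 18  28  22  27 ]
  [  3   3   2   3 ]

[[1, 0, -1/3, 0], [0, 1, 1, 0], [0, 0, 0, 1]]

R1 -> -1/6·R1
  [  1  3/2  7/6  3/2 ]
  [ 18   28   22   27 ]
  [  3    3    2    3 ]
R2 -> R2 − 18·R1
  [ 1  3/2  7/6  3/2 ]
  [ 0    1    1    0 ]
  [ 3    3    2    3 ]
R3 -> R3 − 3·R1
  [ 1   3/2   7/6   3/2 ]
  [ 0     1     1     0 ]
  [ 0  -3/2  -3/2  -3/2 ]
R3 -> R3 + 3/2·R2
  [ 1  3/2  7/6   3/2 ]
  [ 0    1    1     0 ]
  [ 0    0    0  -3/2 ]
R3 -> -2/3·R3
  [ 1  3/2  7/6  3/2 ]
  [ 0    1    1    0 ]
  [ 0    0    0    1 ]
R1 -> R1 − 3/2·R3
  [ 1  3/2  7/6  0 ]
  [ 0    1    1  0 ]
  [ 0    0    0  1 ]
R1 -> R1 − 3/2·R2
  [ 1  0  -1/3  0 ]
  [ 0  1     1  0 ]
  [ 0  0     0  1 ]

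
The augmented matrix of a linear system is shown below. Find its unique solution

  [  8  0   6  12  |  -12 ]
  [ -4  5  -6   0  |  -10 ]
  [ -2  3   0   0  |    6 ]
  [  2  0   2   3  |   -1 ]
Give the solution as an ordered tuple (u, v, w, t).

Multiply R1 by 1/8.
  [  1  0  3/4  3/2  |  -3/2 ]
  [ -4  5   -6    0  |   -10 ]
  [ -2  3    0    0  |     6 ]
  [  2  0    2    3  |    -1 ]
Add 4 times R1 to R2.
  [  1  0  3/4  3/2  |  -3/2 ]
  [  0  5   -3    6  |   -16 ]
  [ -2  3    0    0  |     6 ]
  [  2  0    2    3  |    -1 ]
Add 2 times R1 to R3.
  [ 1  0  3/4  3/2  |  -3/2 ]
  [ 0  5   -3    6  |   -16 ]
  [ 0  3  3/2    3  |     3 ]
  [ 2  0    2    3  |    -1 ]
Subtract 2 times R1 from R4.
  [ 1  0  3/4  3/2  |  -3/2 ]
  [ 0  5   -3    6  |   -16 ]
  [ 0  3  3/2    3  |     3 ]
  [ 0  0  1/2    0  |     2 ]
Multiply R2 by 1/5.
  [ 1  0   3/4  3/2  |   -3/2 ]
  [ 0  1  -3/5  6/5  |  -16/5 ]
  [ 0  3   3/2    3  |      3 ]
  [ 0  0   1/2    0  |      2 ]
Subtract 3 times R2 from R3.
  [ 1  0    3/4   3/2  |   -3/2 ]
  [ 0  1   -3/5   6/5  |  -16/5 ]
  [ 0  0  33/10  -3/5  |   63/5 ]
  [ 0  0    1/2     0  |      2 ]
Multiply R3 by 10/33.
  [ 1  0   3/4    3/2  |   -3/2 ]
  [ 0  1  -3/5    6/5  |  -16/5 ]
  [ 0  0     1  -2/11  |  42/11 ]
  [ 0  0   1/2      0  |      2 ]
Subtract 1/2 times R3 from R4.
  [ 1  0   3/4    3/2  |   -3/2 ]
  [ 0  1  -3/5    6/5  |  -16/5 ]
  [ 0  0     1  -2/11  |  42/11 ]
  [ 0  0     0   1/11  |   1/11 ]
Multiply R4 by 11.
  [ 1  0   3/4    3/2  |   -3/2 ]
  [ 0  1  -3/5    6/5  |  -16/5 ]
  [ 0  0     1  -2/11  |  42/11 ]
  [ 0  0     0      1  |      1 ]
Add 2/11 times R4 to R3.
  [ 1  0   3/4  3/2  |   -3/2 ]
  [ 0  1  -3/5  6/5  |  -16/5 ]
  [ 0  0     1    0  |      4 ]
  [ 0  0     0    1  |      1 ]
Subtract 6/5 times R4 from R2.
  [ 1  0   3/4  3/2  |   -3/2 ]
  [ 0  1  -3/5    0  |  -22/5 ]
  [ 0  0     1    0  |      4 ]
  [ 0  0     0    1  |      1 ]
Subtract 3/2 times R4 from R1.
  [ 1  0   3/4  0  |     -3 ]
  [ 0  1  -3/5  0  |  -22/5 ]
  [ 0  0     1  0  |      4 ]
  [ 0  0     0  1  |      1 ]
Add 3/5 times R3 to R2.
  [ 1  0  3/4  0  |  -3 ]
  [ 0  1    0  0  |  -2 ]
  [ 0  0    1  0  |   4 ]
  [ 0  0    0  1  |   1 ]
Subtract 3/4 times R3 from R1.
  [ 1  0  0  0  |  -6 ]
  [ 0  1  0  0  |  -2 ]
  [ 0  0  1  0  |   4 ]
  [ 0  0  0  1  |   1 ]
Reading off the last column: u = -6, v = -2, w = 4, t = 1.

(-6, -2, 4, 1)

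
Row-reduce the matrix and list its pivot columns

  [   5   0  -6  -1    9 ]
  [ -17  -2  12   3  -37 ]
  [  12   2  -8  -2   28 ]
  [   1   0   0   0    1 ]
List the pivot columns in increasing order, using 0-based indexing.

ρ1 := 1/5·ρ1
ρ2 := ρ2 + 17·ρ1
ρ3 := ρ3 − 12·ρ1
ρ4 := ρ4 − ρ1
ρ2 := -1/2·ρ2
ρ3 := ρ3 − 2·ρ2
ρ3 := -1/2·ρ3
ρ4 := ρ4 − 6/5·ρ3
ρ4 := 5·ρ4
ρ2 := ρ2 − 1/5·ρ4
ρ1 := ρ1 + 1/5·ρ4
ρ2 := ρ2 − 21/5·ρ3
ρ1 := ρ1 + 6/5·ρ3
Pivot columns are the columns containing a leading 1.

0, 1, 2, 3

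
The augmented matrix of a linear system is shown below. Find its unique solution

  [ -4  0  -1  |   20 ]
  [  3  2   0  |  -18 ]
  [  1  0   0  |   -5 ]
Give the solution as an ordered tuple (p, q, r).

(-5, -3/2, 0)

r1 → -1/4·r1
  [ 1  0  1/4  |   -5 ]
  [ 3  2    0  |  -18 ]
  [ 1  0    0  |   -5 ]
r2 → r2 − 3·r1
  [ 1  0   1/4  |  -5 ]
  [ 0  2  -3/4  |  -3 ]
  [ 1  0     0  |  -5 ]
r3 → r3 − r1
  [ 1  0   1/4  |  -5 ]
  [ 0  2  -3/4  |  -3 ]
  [ 0  0  -1/4  |   0 ]
r2 → 1/2·r2
  [ 1  0   1/4  |    -5 ]
  [ 0  1  -3/8  |  -3/2 ]
  [ 0  0  -1/4  |     0 ]
r3 → -4·r3
  [ 1  0   1/4  |    -5 ]
  [ 0  1  -3/8  |  -3/2 ]
  [ 0  0     1  |     0 ]
r2 → r2 + 3/8·r3
  [ 1  0  1/4  |    -5 ]
  [ 0  1    0  |  -3/2 ]
  [ 0  0    1  |     0 ]
r1 → r1 − 1/4·r3
  [ 1  0  0  |    -5 ]
  [ 0  1  0  |  -3/2 ]
  [ 0  0  1  |     0 ]
Reading off the last column: p = -5, q = -3/2, r = 0.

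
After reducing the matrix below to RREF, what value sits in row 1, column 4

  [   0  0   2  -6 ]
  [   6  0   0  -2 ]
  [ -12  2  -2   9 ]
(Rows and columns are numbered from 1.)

R1 ↔ R2
  [   6  0   0  -2 ]
  [   0  0   2  -6 ]
  [ -12  2  -2   9 ]
R1 -> 1/6·R1
  [   1  0   0  -1/3 ]
  [   0  0   2    -6 ]
  [ -12  2  -2     9 ]
R3 -> R3 + 12·R1
  [ 1  0   0  -1/3 ]
  [ 0  0   2    -6 ]
  [ 0  2  -2     5 ]
R2 ↔ R3
  [ 1  0   0  -1/3 ]
  [ 0  2  -2     5 ]
  [ 0  0   2    -6 ]
R2 -> 1/2·R2
  [ 1  0   0  -1/3 ]
  [ 0  1  -1   5/2 ]
  [ 0  0   2    -6 ]
R3 -> 1/2·R3
  [ 1  0   0  -1/3 ]
  [ 0  1  -1   5/2 ]
  [ 0  0   1    -3 ]
R2 -> R2 + R3
  [ 1  0  0  -1/3 ]
  [ 0  1  0  -1/2 ]
  [ 0  0  1    -3 ]

-1/3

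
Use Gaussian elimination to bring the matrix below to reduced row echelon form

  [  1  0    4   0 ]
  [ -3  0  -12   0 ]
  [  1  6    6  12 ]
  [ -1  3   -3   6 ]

ρ2 → ρ2 + 3·ρ1
ρ3 → ρ3 − ρ1
ρ4 → ρ4 + ρ1
ρ2 <=> ρ3
ρ2 → 1/6·ρ2
ρ4 → ρ4 − 3·ρ2

[[1, 0, 4, 0], [0, 1, 1/3, 2], [0, 0, 0, 0], [0, 0, 0, 0]]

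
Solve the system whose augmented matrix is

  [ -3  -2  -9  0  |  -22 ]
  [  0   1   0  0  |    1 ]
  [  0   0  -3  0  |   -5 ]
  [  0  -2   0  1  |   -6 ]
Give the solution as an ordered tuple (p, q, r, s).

ρ1 := -1/3·ρ1
ρ4 := ρ4 + 2·ρ2
ρ3 := -1/3·ρ3
ρ1 := ρ1 − 3·ρ3
ρ1 := ρ1 − 2/3·ρ2
Reading off the last column: p = 5/3, q = 1, r = 5/3, s = -4.

(5/3, 1, 5/3, -4)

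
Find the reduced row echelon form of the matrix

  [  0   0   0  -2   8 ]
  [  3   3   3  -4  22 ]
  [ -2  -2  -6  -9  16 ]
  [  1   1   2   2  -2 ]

[[1, 1, 0, 0, -2], [0, 0, 1, 0, 4], [0, 0, 0, 1, -4], [0, 0, 0, 0, 0]]

Swap ρ1 and ρ2.
  [  3   3   3  -4  22 ]
  [  0   0   0  -2   8 ]
  [ -2  -2  -6  -9  16 ]
  [  1   1   2   2  -2 ]
Multiply ρ1 by 1/3.
  [  1   1   1  -4/3  22/3 ]
  [  0   0   0    -2     8 ]
  [ -2  -2  -6    -9    16 ]
  [  1   1   2     2    -2 ]
Add 2 times ρ1 to ρ3.
  [ 1  1   1   -4/3  22/3 ]
  [ 0  0   0     -2     8 ]
  [ 0  0  -4  -35/3  92/3 ]
  [ 1  1   2      2    -2 ]
Subtract ρ1 from ρ4.
  [ 1  1   1   -4/3   22/3 ]
  [ 0  0   0     -2      8 ]
  [ 0  0  -4  -35/3   92/3 ]
  [ 0  0   1   10/3  -28/3 ]
Swap ρ2 and ρ3.
  [ 1  1   1   -4/3   22/3 ]
  [ 0  0  -4  -35/3   92/3 ]
  [ 0  0   0     -2      8 ]
  [ 0  0   1   10/3  -28/3 ]
Multiply ρ2 by -1/4.
  [ 1  1  1   -4/3   22/3 ]
  [ 0  0  1  35/12  -23/3 ]
  [ 0  0  0     -2      8 ]
  [ 0  0  1   10/3  -28/3 ]
Subtract ρ2 from ρ4.
  [ 1  1  1   -4/3   22/3 ]
  [ 0  0  1  35/12  -23/3 ]
  [ 0  0  0     -2      8 ]
  [ 0  0  0   5/12   -5/3 ]
Multiply ρ3 by -1/2.
  [ 1  1  1   -4/3   22/3 ]
  [ 0  0  1  35/12  -23/3 ]
  [ 0  0  0      1     -4 ]
  [ 0  0  0   5/12   -5/3 ]
Subtract 5/12 times ρ3 from ρ4.
  [ 1  1  1   -4/3   22/3 ]
  [ 0  0  1  35/12  -23/3 ]
  [ 0  0  0      1     -4 ]
  [ 0  0  0      0      0 ]
Subtract 35/12 times ρ3 from ρ2.
  [ 1  1  1  -4/3  22/3 ]
  [ 0  0  1     0     4 ]
  [ 0  0  0     1    -4 ]
  [ 0  0  0     0     0 ]
Add 4/3 times ρ3 to ρ1.
  [ 1  1  1  0   2 ]
  [ 0  0  1  0   4 ]
  [ 0  0  0  1  -4 ]
  [ 0  0  0  0   0 ]
Subtract ρ2 from ρ1.
  [ 1  1  0  0  -2 ]
  [ 0  0  1  0   4 ]
  [ 0  0  0  1  -4 ]
  [ 0  0  0  0   0 ]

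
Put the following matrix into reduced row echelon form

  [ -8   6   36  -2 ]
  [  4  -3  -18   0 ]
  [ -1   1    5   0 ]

R1 ← -1/8·R1
R2 ← R2 − 4·R1
R3 ← R3 + R1
R2 <=> R3
R2 ← 4·R2
R3 ← -1·R3
R2 ← R2 − R3
R1 ← R1 − 1/4·R3
R1 ← R1 + 3/4·R2

[[1, 0, -3, 0], [0, 1, 2, 0], [0, 0, 0, 1]]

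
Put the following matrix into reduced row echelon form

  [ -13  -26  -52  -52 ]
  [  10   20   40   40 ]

[[1, 2, 4, 4], [0, 0, 0, 0]]

ρ1 := -1/13·ρ1
ρ2 := ρ2 − 10·ρ1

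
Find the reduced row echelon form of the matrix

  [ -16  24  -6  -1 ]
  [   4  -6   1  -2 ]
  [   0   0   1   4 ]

[[1, -3/2, 0, 0], [0, 0, 1, 0], [0, 0, 0, 1]]

R1 -> -1/16·R1
  [ 1  -3/2  3/8  1/16 ]
  [ 4    -6    1    -2 ]
  [ 0     0    1     4 ]
R2 -> R2 − 4·R1
  [ 1  -3/2   3/8  1/16 ]
  [ 0     0  -1/2  -9/4 ]
  [ 0     0     1     4 ]
R2 -> -2·R2
  [ 1  -3/2  3/8  1/16 ]
  [ 0     0    1   9/2 ]
  [ 0     0    1     4 ]
R3 -> R3 − R2
  [ 1  -3/2  3/8  1/16 ]
  [ 0     0    1   9/2 ]
  [ 0     0    0  -1/2 ]
R3 -> -2·R3
  [ 1  -3/2  3/8  1/16 ]
  [ 0     0    1   9/2 ]
  [ 0     0    0     1 ]
R2 -> R2 − 9/2·R3
  [ 1  -3/2  3/8  1/16 ]
  [ 0     0    1     0 ]
  [ 0     0    0     1 ]
R1 -> R1 − 1/16·R3
  [ 1  -3/2  3/8  0 ]
  [ 0     0    1  0 ]
  [ 0     0    0  1 ]
R1 -> R1 − 3/8·R2
  [ 1  -3/2  0  0 ]
  [ 0     0  1  0 ]
  [ 0     0  0  1 ]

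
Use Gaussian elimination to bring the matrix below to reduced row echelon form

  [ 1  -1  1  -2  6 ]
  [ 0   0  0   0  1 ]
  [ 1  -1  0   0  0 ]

[[1, -1, 0, 0, 0], [0, 0, 1, -2, 0], [0, 0, 0, 0, 1]]

r3 → r3 − r1
  [ 1  -1   1  -2   6 ]
  [ 0   0   0   0   1 ]
  [ 0   0  -1   2  -6 ]
r2 ↔ r3
  [ 1  -1   1  -2   6 ]
  [ 0   0  -1   2  -6 ]
  [ 0   0   0   0   1 ]
r2 → -1·r2
  [ 1  -1  1  -2  6 ]
  [ 0   0  1  -2  6 ]
  [ 0   0  0   0  1 ]
r2 → r2 − 6·r3
  [ 1  -1  1  -2  6 ]
  [ 0   0  1  -2  0 ]
  [ 0   0  0   0  1 ]
r1 → r1 − 6·r3
  [ 1  -1  1  -2  0 ]
  [ 0   0  1  -2  0 ]
  [ 0   0  0   0  1 ]
r1 → r1 − r2
  [ 1  -1  0   0  0 ]
  [ 0   0  1  -2  0 ]
  [ 0   0  0   0  1 ]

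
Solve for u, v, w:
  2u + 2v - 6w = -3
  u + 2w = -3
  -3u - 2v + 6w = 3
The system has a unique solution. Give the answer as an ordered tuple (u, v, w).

(0, -6, -3/2)

Form the augmented matrix and row-reduce:
  [  2   2  -6  |  -3 ]
  [  1   0   2  |  -3 ]
  [ -3  -2   6  |   3 ]
r1 → 1/2·r1
  [  1   1  -3  |  -3/2 ]
  [  1   0   2  |    -3 ]
  [ -3  -2   6  |     3 ]
r2 → r2 − r1
  [  1   1  -3  |  -3/2 ]
  [  0  -1   5  |  -3/2 ]
  [ -3  -2   6  |     3 ]
r3 → r3 + 3·r1
  [ 1   1  -3  |  -3/2 ]
  [ 0  -1   5  |  -3/2 ]
  [ 0   1  -3  |  -3/2 ]
r2 → -1·r2
  [ 1  1  -3  |  -3/2 ]
  [ 0  1  -5  |   3/2 ]
  [ 0  1  -3  |  -3/2 ]
r3 → r3 − r2
  [ 1  1  -3  |  -3/2 ]
  [ 0  1  -5  |   3/2 ]
  [ 0  0   2  |    -3 ]
r3 → 1/2·r3
  [ 1  1  -3  |  -3/2 ]
  [ 0  1  -5  |   3/2 ]
  [ 0  0   1  |  -3/2 ]
r2 → r2 + 5·r3
  [ 1  1  -3  |  -3/2 ]
  [ 0  1   0  |    -6 ]
  [ 0  0   1  |  -3/2 ]
r1 → r1 + 3·r3
  [ 1  1  0  |    -6 ]
  [ 0  1  0  |    -6 ]
  [ 0  0  1  |  -3/2 ]
r1 → r1 − r2
  [ 1  0  0  |     0 ]
  [ 0  1  0  |    -6 ]
  [ 0  0  1  |  -3/2 ]
Reading off the last column: u = 0, v = -6, w = -3/2.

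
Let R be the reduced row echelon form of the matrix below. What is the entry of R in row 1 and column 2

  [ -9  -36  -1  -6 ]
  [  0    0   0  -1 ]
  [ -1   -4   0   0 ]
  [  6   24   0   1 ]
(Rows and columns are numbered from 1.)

4

ρ1 := -1/9·ρ1
  [  1   4  1/9  2/3 ]
  [  0   0    0   -1 ]
  [ -1  -4    0    0 ]
  [  6  24    0    1 ]
ρ3 := ρ3 + ρ1
  [ 1   4  1/9  2/3 ]
  [ 0   0    0   -1 ]
  [ 0   0  1/9  2/3 ]
  [ 6  24    0    1 ]
ρ4 := ρ4 − 6·ρ1
  [ 1  4   1/9  2/3 ]
  [ 0  0     0   -1 ]
  [ 0  0   1/9  2/3 ]
  [ 0  0  -2/3   -3 ]
ρ2 <=> ρ3
  [ 1  4   1/9  2/3 ]
  [ 0  0   1/9  2/3 ]
  [ 0  0     0   -1 ]
  [ 0  0  -2/3   -3 ]
ρ2 := 9·ρ2
  [ 1  4   1/9  2/3 ]
  [ 0  0     1    6 ]
  [ 0  0     0   -1 ]
  [ 0  0  -2/3   -3 ]
ρ4 := ρ4 + 2/3·ρ2
  [ 1  4  1/9  2/3 ]
  [ 0  0    1    6 ]
  [ 0  0    0   -1 ]
  [ 0  0    0    1 ]
ρ3 := -1·ρ3
  [ 1  4  1/9  2/3 ]
  [ 0  0    1    6 ]
  [ 0  0    0    1 ]
  [ 0  0    0    1 ]
ρ4 := ρ4 − ρ3
  [ 1  4  1/9  2/3 ]
  [ 0  0    1    6 ]
  [ 0  0    0    1 ]
  [ 0  0    0    0 ]
ρ2 := ρ2 − 6·ρ3
  [ 1  4  1/9  2/3 ]
  [ 0  0    1    0 ]
  [ 0  0    0    1 ]
  [ 0  0    0    0 ]
ρ1 := ρ1 − 2/3·ρ3
  [ 1  4  1/9  0 ]
  [ 0  0    1  0 ]
  [ 0  0    0  1 ]
  [ 0  0    0  0 ]
ρ1 := ρ1 − 1/9·ρ2
  [ 1  4  0  0 ]
  [ 0  0  1  0 ]
  [ 0  0  0  1 ]
  [ 0  0  0  0 ]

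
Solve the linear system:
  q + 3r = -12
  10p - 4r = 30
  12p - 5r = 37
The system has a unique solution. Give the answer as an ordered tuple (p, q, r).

(1, 3, -5)

Form the augmented matrix and row-reduce:
  [  0  1   3  |  -12 ]
  [ 10  0  -4  |   30 ]
  [ 12  0  -5  |   37 ]
r1 <-> r2
  [ 10  0  -4  |   30 ]
  [  0  1   3  |  -12 ]
  [ 12  0  -5  |   37 ]
r1 → 1/10·r1
  [  1  0  -2/5  |    3 ]
  [  0  1     3  |  -12 ]
  [ 12  0    -5  |   37 ]
r3 → r3 − 12·r1
  [ 1  0  -2/5  |    3 ]
  [ 0  1     3  |  -12 ]
  [ 0  0  -1/5  |    1 ]
r3 → -5·r3
  [ 1  0  -2/5  |    3 ]
  [ 0  1     3  |  -12 ]
  [ 0  0     1  |   -5 ]
r2 → r2 − 3·r3
  [ 1  0  -2/5  |   3 ]
  [ 0  1     0  |   3 ]
  [ 0  0     1  |  -5 ]
r1 → r1 + 2/5·r3
  [ 1  0  0  |   1 ]
  [ 0  1  0  |   3 ]
  [ 0  0  1  |  -5 ]
Reading off the last column: p = 1, q = 3, r = -5.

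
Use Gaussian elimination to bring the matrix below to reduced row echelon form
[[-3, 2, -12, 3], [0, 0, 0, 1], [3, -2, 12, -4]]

Multiply R1 by -1/3.
  [ 1  -2/3   4  -1 ]
  [ 0     0   0   1 ]
  [ 3    -2  12  -4 ]
Subtract 3 times R1 from R3.
  [ 1  -2/3  4  -1 ]
  [ 0     0  0   1 ]
  [ 0     0  0  -1 ]
Add R2 to R3.
  [ 1  -2/3  4  -1 ]
  [ 0     0  0   1 ]
  [ 0     0  0   0 ]
Add R2 to R1.
  [ 1  -2/3  4  0 ]
  [ 0     0  0  1 ]
  [ 0     0  0  0 ]

[[1, -2/3, 4, 0], [0, 0, 0, 1], [0, 0, 0, 0]]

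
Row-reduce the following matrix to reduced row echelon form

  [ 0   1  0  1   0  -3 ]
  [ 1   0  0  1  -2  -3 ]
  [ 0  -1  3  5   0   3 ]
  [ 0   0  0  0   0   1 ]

R1 ↔ R2
  [ 1   0  0  1  -2  -3 ]
  [ 0   1  0  1   0  -3 ]
  [ 0  -1  3  5   0   3 ]
  [ 0   0  0  0   0   1 ]
R3 -> R3 + R2
  [ 1  0  0  1  -2  -3 ]
  [ 0  1  0  1   0  -3 ]
  [ 0  0  3  6   0   0 ]
  [ 0  0  0  0   0   1 ]
R3 -> 1/3·R3
  [ 1  0  0  1  -2  -3 ]
  [ 0  1  0  1   0  -3 ]
  [ 0  0  1  2   0   0 ]
  [ 0  0  0  0   0   1 ]
R2 -> R2 + 3·R4
  [ 1  0  0  1  -2  -3 ]
  [ 0  1  0  1   0   0 ]
  [ 0  0  1  2   0   0 ]
  [ 0  0  0  0   0   1 ]
R1 -> R1 + 3·R4
  [ 1  0  0  1  -2  0 ]
  [ 0  1  0  1   0  0 ]
  [ 0  0  1  2   0  0 ]
  [ 0  0  0  0   0  1 ]

[[1, 0, 0, 1, -2, 0], [0, 1, 0, 1, 0, 0], [0, 0, 1, 2, 0, 0], [0, 0, 0, 0, 0, 1]]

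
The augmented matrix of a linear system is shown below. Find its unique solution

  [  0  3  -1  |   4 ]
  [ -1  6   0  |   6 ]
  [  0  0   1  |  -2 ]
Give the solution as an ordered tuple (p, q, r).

Swap R1 and R2.
  [ -1  6   0  |   6 ]
  [  0  3  -1  |   4 ]
  [  0  0   1  |  -2 ]
Multiply R1 by -1.
  [ 1  -6   0  |  -6 ]
  [ 0   3  -1  |   4 ]
  [ 0   0   1  |  -2 ]
Multiply R2 by 1/3.
  [ 1  -6     0  |   -6 ]
  [ 0   1  -1/3  |  4/3 ]
  [ 0   0     1  |   -2 ]
Add 1/3 times R3 to R2.
  [ 1  -6  0  |   -6 ]
  [ 0   1  0  |  2/3 ]
  [ 0   0  1  |   -2 ]
Add 6 times R2 to R1.
  [ 1  0  0  |   -2 ]
  [ 0  1  0  |  2/3 ]
  [ 0  0  1  |   -2 ]
Reading off the last column: p = -2, q = 2/3, r = -2.

(-2, 2/3, -2)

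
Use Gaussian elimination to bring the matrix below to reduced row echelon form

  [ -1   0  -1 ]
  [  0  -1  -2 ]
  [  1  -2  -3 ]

[[1, 0, 1], [0, 1, 2], [0, 0, 0]]

R1 → -1·R1
  [ 1   0   1 ]
  [ 0  -1  -2 ]
  [ 1  -2  -3 ]
R3 → R3 − R1
  [ 1   0   1 ]
  [ 0  -1  -2 ]
  [ 0  -2  -4 ]
R2 → -1·R2
  [ 1   0   1 ]
  [ 0   1   2 ]
  [ 0  -2  -4 ]
R3 → R3 + 2·R2
  [ 1  0  1 ]
  [ 0  1  2 ]
  [ 0  0  0 ]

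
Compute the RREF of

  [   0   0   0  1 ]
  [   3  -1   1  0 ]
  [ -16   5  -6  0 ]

[[1, 0, 1, 0], [0, 1, 2, 0], [0, 0, 0, 1]]

R1 ↔ R2
R1 → 1/3·R1
R3 → R3 + 16·R1
R2 ↔ R3
R2 → -3·R2
R1 → R1 + 1/3·R2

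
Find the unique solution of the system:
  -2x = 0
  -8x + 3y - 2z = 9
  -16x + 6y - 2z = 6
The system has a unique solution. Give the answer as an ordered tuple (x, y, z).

Form the augmented matrix and row-reduce:
  [  -2  0   0  |  0 ]
  [  -8  3  -2  |  9 ]
  [ -16  6  -2  |  6 ]
Multiply R1 by -1/2.
  [   1  0   0  |  0 ]
  [  -8  3  -2  |  9 ]
  [ -16  6  -2  |  6 ]
Add 8 times R1 to R2.
  [   1  0   0  |  0 ]
  [   0  3  -2  |  9 ]
  [ -16  6  -2  |  6 ]
Add 16 times R1 to R3.
  [ 1  0   0  |  0 ]
  [ 0  3  -2  |  9 ]
  [ 0  6  -2  |  6 ]
Multiply R2 by 1/3.
  [ 1  0     0  |  0 ]
  [ 0  1  -2/3  |  3 ]
  [ 0  6    -2  |  6 ]
Subtract 6 times R2 from R3.
  [ 1  0     0  |    0 ]
  [ 0  1  -2/3  |    3 ]
  [ 0  0     2  |  -12 ]
Multiply R3 by 1/2.
  [ 1  0     0  |   0 ]
  [ 0  1  -2/3  |   3 ]
  [ 0  0     1  |  -6 ]
Add 2/3 times R3 to R2.
  [ 1  0  0  |   0 ]
  [ 0  1  0  |  -1 ]
  [ 0  0  1  |  -6 ]
Reading off the last column: x = 0, y = -1, z = -6.

(0, -1, -6)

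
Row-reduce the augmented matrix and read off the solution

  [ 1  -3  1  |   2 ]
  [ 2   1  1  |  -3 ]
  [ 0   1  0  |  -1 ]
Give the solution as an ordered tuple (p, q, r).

r2 -> r2 − 2·r1
  [ 1  -3   1  |   2 ]
  [ 0   7  -1  |  -7 ]
  [ 0   1   0  |  -1 ]
r2 -> 1/7·r2
  [ 1  -3     1  |   2 ]
  [ 0   1  -1/7  |  -1 ]
  [ 0   1     0  |  -1 ]
r3 -> r3 − r2
  [ 1  -3     1  |   2 ]
  [ 0   1  -1/7  |  -1 ]
  [ 0   0   1/7  |   0 ]
r3 -> 7·r3
  [ 1  -3     1  |   2 ]
  [ 0   1  -1/7  |  -1 ]
  [ 0   0     1  |   0 ]
r2 -> r2 + 1/7·r3
  [ 1  -3  1  |   2 ]
  [ 0   1  0  |  -1 ]
  [ 0   0  1  |   0 ]
r1 -> r1 − r3
  [ 1  -3  0  |   2 ]
  [ 0   1  0  |  -1 ]
  [ 0   0  1  |   0 ]
r1 -> r1 + 3·r2
  [ 1  0  0  |  -1 ]
  [ 0  1  0  |  -1 ]
  [ 0  0  1  |   0 ]
Reading off the last column: p = -1, q = -1, r = 0.

(-1, -1, 0)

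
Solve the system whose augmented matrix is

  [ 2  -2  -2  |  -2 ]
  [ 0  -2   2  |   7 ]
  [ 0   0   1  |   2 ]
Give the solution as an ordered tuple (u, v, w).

ρ1 -> 1/2·ρ1
  [ 1  -1  -1  |  -1 ]
  [ 0  -2   2  |   7 ]
  [ 0   0   1  |   2 ]
ρ2 -> -1/2·ρ2
  [ 1  -1  -1  |    -1 ]
  [ 0   1  -1  |  -7/2 ]
  [ 0   0   1  |     2 ]
ρ2 -> ρ2 + ρ3
  [ 1  -1  -1  |    -1 ]
  [ 0   1   0  |  -3/2 ]
  [ 0   0   1  |     2 ]
ρ1 -> ρ1 + ρ3
  [ 1  -1  0  |     1 ]
  [ 0   1  0  |  -3/2 ]
  [ 0   0  1  |     2 ]
ρ1 -> ρ1 + ρ2
  [ 1  0  0  |  -1/2 ]
  [ 0  1  0  |  -3/2 ]
  [ 0  0  1  |     2 ]
Reading off the last column: u = -1/2, v = -3/2, w = 2.

(-1/2, -3/2, 2)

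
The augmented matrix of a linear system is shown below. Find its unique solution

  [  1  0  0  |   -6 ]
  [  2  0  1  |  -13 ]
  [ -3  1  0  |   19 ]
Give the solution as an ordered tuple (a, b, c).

(-6, 1, -1)

r2 -> r2 − 2·r1
  [  1  0  0  |  -6 ]
  [  0  0  1  |  -1 ]
  [ -3  1  0  |  19 ]
r3 -> r3 + 3·r1
  [ 1  0  0  |  -6 ]
  [ 0  0  1  |  -1 ]
  [ 0  1  0  |   1 ]
r2 <-> r3
  [ 1  0  0  |  -6 ]
  [ 0  1  0  |   1 ]
  [ 0  0  1  |  -1 ]
Reading off the last column: a = -6, b = 1, c = -1.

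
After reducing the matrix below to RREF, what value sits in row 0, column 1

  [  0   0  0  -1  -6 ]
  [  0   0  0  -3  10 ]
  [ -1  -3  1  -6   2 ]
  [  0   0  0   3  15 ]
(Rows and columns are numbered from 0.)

Swap R1 and R3.
  [ -1  -3  1  -6   2 ]
  [  0   0  0  -3  10 ]
  [  0   0  0  -1  -6 ]
  [  0   0  0   3  15 ]
Multiply R1 by -1.
  [ 1  3  -1   6  -2 ]
  [ 0  0   0  -3  10 ]
  [ 0  0   0  -1  -6 ]
  [ 0  0   0   3  15 ]
Multiply R2 by -1/3.
  [ 1  3  -1   6     -2 ]
  [ 0  0   0   1  -10/3 ]
  [ 0  0   0  -1     -6 ]
  [ 0  0   0   3     15 ]
Add R2 to R3.
  [ 1  3  -1  6     -2 ]
  [ 0  0   0  1  -10/3 ]
  [ 0  0   0  0  -28/3 ]
  [ 0  0   0  3     15 ]
Subtract 3 times R2 from R4.
  [ 1  3  -1  6     -2 ]
  [ 0  0   0  1  -10/3 ]
  [ 0  0   0  0  -28/3 ]
  [ 0  0   0  0     25 ]
Multiply R3 by -3/28.
  [ 1  3  -1  6     -2 ]
  [ 0  0   0  1  -10/3 ]
  [ 0  0   0  0      1 ]
  [ 0  0   0  0     25 ]
Subtract 25 times R3 from R4.
  [ 1  3  -1  6     -2 ]
  [ 0  0   0  1  -10/3 ]
  [ 0  0   0  0      1 ]
  [ 0  0   0  0      0 ]
Add 10/3 times R3 to R2.
  [ 1  3  -1  6  -2 ]
  [ 0  0   0  1   0 ]
  [ 0  0   0  0   1 ]
  [ 0  0   0  0   0 ]
Add 2 times R3 to R1.
  [ 1  3  -1  6  0 ]
  [ 0  0   0  1  0 ]
  [ 0  0   0  0  1 ]
  [ 0  0   0  0  0 ]
Subtract 6 times R2 from R1.
  [ 1  3  -1  0  0 ]
  [ 0  0   0  1  0 ]
  [ 0  0   0  0  1 ]
  [ 0  0   0  0  0 ]

3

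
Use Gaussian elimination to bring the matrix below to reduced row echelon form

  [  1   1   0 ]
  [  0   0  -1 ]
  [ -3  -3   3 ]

r3 ← r3 + 3·r1
r2 ← -1·r2
r3 ← r3 − 3·r2

[[1, 1, 0], [0, 0, 1], [0, 0, 0]]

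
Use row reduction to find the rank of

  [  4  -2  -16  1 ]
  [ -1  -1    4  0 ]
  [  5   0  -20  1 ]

rank = 3

Multiply R1 by 1/4.
  [  1  -1/2   -4  1/4 ]
  [ -1    -1    4    0 ]
  [  5     0  -20    1 ]
Add R1 to R2.
  [ 1  -1/2   -4  1/4 ]
  [ 0  -3/2    0  1/4 ]
  [ 5     0  -20    1 ]
Subtract 5 times R1 from R3.
  [ 1  -1/2  -4   1/4 ]
  [ 0  -3/2   0   1/4 ]
  [ 0   5/2   0  -1/4 ]
Multiply R2 by -2/3.
  [ 1  -1/2  -4   1/4 ]
  [ 0     1   0  -1/6 ]
  [ 0   5/2   0  -1/4 ]
Subtract 5/2 times R2 from R3.
  [ 1  -1/2  -4   1/4 ]
  [ 0     1   0  -1/6 ]
  [ 0     0   0   1/6 ]
Multiply R3 by 6.
  [ 1  -1/2  -4   1/4 ]
  [ 0     1   0  -1/6 ]
  [ 0     0   0     1 ]
Add 1/6 times R3 to R2.
  [ 1  -1/2  -4  1/4 ]
  [ 0     1   0    0 ]
  [ 0     0   0    1 ]
Subtract 1/4 times R3 from R1.
  [ 1  -1/2  -4  0 ]
  [ 0     1   0  0 ]
  [ 0     0   0  1 ]
Add 1/2 times R2 to R1.
  [ 1  0  -4  0 ]
  [ 0  1   0  0 ]
  [ 0  0   0  1 ]
The reduced form has 3 nonzero rows.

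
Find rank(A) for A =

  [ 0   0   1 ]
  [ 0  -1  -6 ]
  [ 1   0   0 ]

rank = 3

Swap ρ1 and ρ3.
  [ 1   0   0 ]
  [ 0  -1  -6 ]
  [ 0   0   1 ]
Multiply ρ2 by -1.
  [ 1  0  0 ]
  [ 0  1  6 ]
  [ 0  0  1 ]
Subtract 6 times ρ3 from ρ2.
  [ 1  0  0 ]
  [ 0  1  0 ]
  [ 0  0  1 ]
The reduced form has 3 nonzero rows.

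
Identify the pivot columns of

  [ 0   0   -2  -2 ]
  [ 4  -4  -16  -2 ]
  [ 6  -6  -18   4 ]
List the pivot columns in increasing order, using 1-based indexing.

1, 3, 4

R1 ↔ R2
  [ 4  -4  -16  -2 ]
  [ 0   0   -2  -2 ]
  [ 6  -6  -18   4 ]
R1 := 1/4·R1
  [ 1  -1   -4  -1/2 ]
  [ 0   0   -2    -2 ]
  [ 6  -6  -18     4 ]
R3 := R3 − 6·R1
  [ 1  -1  -4  -1/2 ]
  [ 0   0  -2    -2 ]
  [ 0   0   6     7 ]
R2 := -1/2·R2
  [ 1  -1  -4  -1/2 ]
  [ 0   0   1     1 ]
  [ 0   0   6     7 ]
R3 := R3 − 6·R2
  [ 1  -1  -4  -1/2 ]
  [ 0   0   1     1 ]
  [ 0   0   0     1 ]
R2 := R2 − R3
  [ 1  -1  -4  -1/2 ]
  [ 0   0   1     0 ]
  [ 0   0   0     1 ]
R1 := R1 + 1/2·R3
  [ 1  -1  -4  0 ]
  [ 0   0   1  0 ]
  [ 0   0   0  1 ]
R1 := R1 + 4·R2
  [ 1  -1  0  0 ]
  [ 0   0  1  0 ]
  [ 0   0  0  1 ]
Pivot columns are the columns containing a leading 1.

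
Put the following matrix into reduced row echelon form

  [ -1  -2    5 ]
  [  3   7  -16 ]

r1 ← -1·r1
  [ 1  2   -5 ]
  [ 3  7  -16 ]
r2 ← r2 − 3·r1
  [ 1  2  -5 ]
  [ 0  1  -1 ]
r1 ← r1 − 2·r2
  [ 1  0  -3 ]
  [ 0  1  -1 ]

[[1, 0, -3], [0, 1, -1]]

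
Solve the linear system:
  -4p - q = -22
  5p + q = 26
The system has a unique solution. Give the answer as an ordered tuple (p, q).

(4, 6)

Form the augmented matrix and row-reduce:
  [ -4  -1  |  -22 ]
  [  5   1  |   26 ]
ρ1 → -1/4·ρ1
ρ2 → ρ2 − 5·ρ1
ρ2 → -4·ρ2
ρ1 → ρ1 − 1/4·ρ2
Reading off the last column: p = 4, q = 6.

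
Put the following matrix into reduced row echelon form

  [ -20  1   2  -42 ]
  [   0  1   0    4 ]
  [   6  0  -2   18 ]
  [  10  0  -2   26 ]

R1 -> -1/20·R1
  [  1  -1/20  -1/10  21/10 ]
  [  0      1      0      4 ]
  [  6      0     -2     18 ]
  [ 10      0     -2     26 ]
R3 -> R3 − 6·R1
  [  1  -1/20  -1/10  21/10 ]
  [  0      1      0      4 ]
  [  0   3/10   -7/5   27/5 ]
  [ 10      0     -2     26 ]
R4 -> R4 − 10·R1
  [ 1  -1/20  -1/10  21/10 ]
  [ 0      1      0      4 ]
  [ 0   3/10   -7/5   27/5 ]
  [ 0    1/2     -1      5 ]
R3 -> R3 − 3/10·R2
  [ 1  -1/20  -1/10  21/10 ]
  [ 0      1      0      4 ]
  [ 0      0   -7/5   21/5 ]
  [ 0    1/2     -1      5 ]
R4 -> R4 − 1/2·R2
  [ 1  -1/20  -1/10  21/10 ]
  [ 0      1      0      4 ]
  [ 0      0   -7/5   21/5 ]
  [ 0      0     -1      3 ]
R3 -> -5/7·R3
  [ 1  -1/20  -1/10  21/10 ]
  [ 0      1      0      4 ]
  [ 0      0      1     -3 ]
  [ 0      0     -1      3 ]
R4 -> R4 + R3
  [ 1  -1/20  -1/10  21/10 ]
  [ 0      1      0      4 ]
  [ 0      0      1     -3 ]
  [ 0      0      0      0 ]
R1 -> R1 + 1/10·R3
  [ 1  -1/20  0  9/5 ]
  [ 0      1  0    4 ]
  [ 0      0  1   -3 ]
  [ 0      0  0    0 ]
R1 -> R1 + 1/20·R2
  [ 1  0  0   2 ]
  [ 0  1  0   4 ]
  [ 0  0  1  -3 ]
  [ 0  0  0   0 ]

[[1, 0, 0, 2], [0, 1, 0, 4], [0, 0, 1, -3], [0, 0, 0, 0]]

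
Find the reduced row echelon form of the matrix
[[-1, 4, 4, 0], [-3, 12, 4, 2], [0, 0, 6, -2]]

r1 ← -1·r1
  [  1  -4  -4   0 ]
  [ -3  12   4   2 ]
  [  0   0   6  -2 ]
r2 ← r2 + 3·r1
  [ 1  -4  -4   0 ]
  [ 0   0  -8   2 ]
  [ 0   0   6  -2 ]
r2 ← -1/8·r2
  [ 1  -4  -4     0 ]
  [ 0   0   1  -1/4 ]
  [ 0   0   6    -2 ]
r3 ← r3 − 6·r2
  [ 1  -4  -4     0 ]
  [ 0   0   1  -1/4 ]
  [ 0   0   0  -1/2 ]
r3 ← -2·r3
  [ 1  -4  -4     0 ]
  [ 0   0   1  -1/4 ]
  [ 0   0   0     1 ]
r2 ← r2 + 1/4·r3
  [ 1  -4  -4  0 ]
  [ 0   0   1  0 ]
  [ 0   0   0  1 ]
r1 ← r1 + 4·r2
  [ 1  -4  0  0 ]
  [ 0   0  1  0 ]
  [ 0   0  0  1 ]

[[1, -4, 0, 0], [0, 0, 1, 0], [0, 0, 0, 1]]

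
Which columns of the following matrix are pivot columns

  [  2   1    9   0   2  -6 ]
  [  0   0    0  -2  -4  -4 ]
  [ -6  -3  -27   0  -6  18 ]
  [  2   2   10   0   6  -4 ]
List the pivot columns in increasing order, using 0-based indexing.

ρ1 ← 1/2·ρ1
  [  1  1/2  9/2   0   1  -3 ]
  [  0    0    0  -2  -4  -4 ]
  [ -6   -3  -27   0  -6  18 ]
  [  2    2   10   0   6  -4 ]
ρ3 ← ρ3 + 6·ρ1
  [ 1  1/2  9/2   0   1  -3 ]
  [ 0    0    0  -2  -4  -4 ]
  [ 0    0    0   0   0   0 ]
  [ 2    2   10   0   6  -4 ]
ρ4 ← ρ4 − 2·ρ1
  [ 1  1/2  9/2   0   1  -3 ]
  [ 0    0    0  -2  -4  -4 ]
  [ 0    0    0   0   0   0 ]
  [ 0    1    1   0   4   2 ]
ρ2 ↔ ρ4
  [ 1  1/2  9/2   0   1  -3 ]
  [ 0    1    1   0   4   2 ]
  [ 0    0    0   0   0   0 ]
  [ 0    0    0  -2  -4  -4 ]
ρ3 ↔ ρ4
  [ 1  1/2  9/2   0   1  -3 ]
  [ 0    1    1   0   4   2 ]
  [ 0    0    0  -2  -4  -4 ]
  [ 0    0    0   0   0   0 ]
ρ3 ← -1/2·ρ3
  [ 1  1/2  9/2  0  1  -3 ]
  [ 0    1    1  0  4   2 ]
  [ 0    0    0  1  2   2 ]
  [ 0    0    0  0  0   0 ]
ρ1 ← ρ1 − 1/2·ρ2
  [ 1  0  4  0  -1  -4 ]
  [ 0  1  1  0   4   2 ]
  [ 0  0  0  1   2   2 ]
  [ 0  0  0  0   0   0 ]
Pivot columns are the columns containing a leading 1.

0, 1, 3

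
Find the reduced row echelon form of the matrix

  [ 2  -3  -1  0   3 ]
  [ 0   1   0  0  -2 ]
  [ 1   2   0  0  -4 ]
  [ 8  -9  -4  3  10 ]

[[1, 0, 0, 0, 0], [0, 1, 0, 0, -2], [0, 0, 1, 0, 3], [0, 0, 0, 1, 4/3]]

Multiply r1 by 1/2.
  [ 1  -3/2  -1/2  0  3/2 ]
  [ 0     1     0  0   -2 ]
  [ 1     2     0  0   -4 ]
  [ 8    -9    -4  3   10 ]
Subtract r1 from r3.
  [ 1  -3/2  -1/2  0    3/2 ]
  [ 0     1     0  0     -2 ]
  [ 0   7/2   1/2  0  -11/2 ]
  [ 8    -9    -4  3     10 ]
Subtract 8 times r1 from r4.
  [ 1  -3/2  -1/2  0    3/2 ]
  [ 0     1     0  0     -2 ]
  [ 0   7/2   1/2  0  -11/2 ]
  [ 0     3     0  3     -2 ]
Subtract 7/2 times r2 from r3.
  [ 1  -3/2  -1/2  0  3/2 ]
  [ 0     1     0  0   -2 ]
  [ 0     0   1/2  0  3/2 ]
  [ 0     3     0  3   -2 ]
Subtract 3 times r2 from r4.
  [ 1  -3/2  -1/2  0  3/2 ]
  [ 0     1     0  0   -2 ]
  [ 0     0   1/2  0  3/2 ]
  [ 0     0     0  3    4 ]
Multiply r3 by 2.
  [ 1  -3/2  -1/2  0  3/2 ]
  [ 0     1     0  0   -2 ]
  [ 0     0     1  0    3 ]
  [ 0     0     0  3    4 ]
Multiply r4 by 1/3.
  [ 1  -3/2  -1/2  0  3/2 ]
  [ 0     1     0  0   -2 ]
  [ 0     0     1  0    3 ]
  [ 0     0     0  1  4/3 ]
Add 1/2 times r3 to r1.
  [ 1  -3/2  0  0    3 ]
  [ 0     1  0  0   -2 ]
  [ 0     0  1  0    3 ]
  [ 0     0  0  1  4/3 ]
Add 3/2 times r2 to r1.
  [ 1  0  0  0    0 ]
  [ 0  1  0  0   -2 ]
  [ 0  0  1  0    3 ]
  [ 0  0  0  1  4/3 ]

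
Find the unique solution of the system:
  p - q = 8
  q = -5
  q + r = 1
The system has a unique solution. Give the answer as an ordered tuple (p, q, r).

Form the augmented matrix and row-reduce:
  [ 1  -1  0  |   8 ]
  [ 0   1  0  |  -5 ]
  [ 0   1  1  |   1 ]
Subtract R2 from R3.
  [ 1  -1  0  |   8 ]
  [ 0   1  0  |  -5 ]
  [ 0   0  1  |   6 ]
Add R2 to R1.
  [ 1  0  0  |   3 ]
  [ 0  1  0  |  -5 ]
  [ 0  0  1  |   6 ]
Reading off the last column: p = 3, q = -5, r = 6.

(3, -5, 6)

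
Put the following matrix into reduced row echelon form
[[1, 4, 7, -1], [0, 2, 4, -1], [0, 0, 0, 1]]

r2 → 1/2·r2
  [ 1  4  7    -1 ]
  [ 0  1  2  -1/2 ]
  [ 0  0  0     1 ]
r2 → r2 + 1/2·r3
  [ 1  4  7  -1 ]
  [ 0  1  2   0 ]
  [ 0  0  0   1 ]
r1 → r1 + r3
  [ 1  4  7  0 ]
  [ 0  1  2  0 ]
  [ 0  0  0  1 ]
r1 → r1 − 4·r2
  [ 1  0  -1  0 ]
  [ 0  1   2  0 ]
  [ 0  0   0  1 ]

[[1, 0, -1, 0], [0, 1, 2, 0], [0, 0, 0, 1]]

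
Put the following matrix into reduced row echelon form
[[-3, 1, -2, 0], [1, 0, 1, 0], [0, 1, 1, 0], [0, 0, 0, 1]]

R1 ← -1/3·R1
R2 ← R2 − R1
R2 ← 3·R2
R3 ← R3 − R2
R3 ↔ R4
R1 ← R1 + 1/3·R2

[[1, 0, 1, 0], [0, 1, 1, 0], [0, 0, 0, 1], [0, 0, 0, 0]]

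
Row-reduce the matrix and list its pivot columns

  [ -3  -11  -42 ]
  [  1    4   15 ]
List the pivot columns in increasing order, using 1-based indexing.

1, 2

r1 -> -1/3·r1
  [ 1  11/3  14 ]
  [ 1     4  15 ]
r2 -> r2 − r1
  [ 1  11/3  14 ]
  [ 0   1/3   1 ]
r2 -> 3·r2
  [ 1  11/3  14 ]
  [ 0     1   3 ]
r1 -> r1 − 11/3·r2
  [ 1  0  3 ]
  [ 0  1  3 ]
Pivot columns are the columns containing a leading 1.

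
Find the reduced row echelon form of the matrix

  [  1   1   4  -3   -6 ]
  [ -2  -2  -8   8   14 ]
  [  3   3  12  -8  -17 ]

[[1, 1, 4, 0, -3], [0, 0, 0, 1, 1], [0, 0, 0, 0, 0]]

ρ2 := ρ2 + 2·ρ1
ρ3 := ρ3 − 3·ρ1
ρ2 := 1/2·ρ2
ρ3 := ρ3 − ρ2
ρ1 := ρ1 + 3·ρ2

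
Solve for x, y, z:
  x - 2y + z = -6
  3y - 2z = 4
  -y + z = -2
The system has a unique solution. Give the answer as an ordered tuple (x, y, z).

Form the augmented matrix and row-reduce:
  [ 1  -2   1  |  -6 ]
  [ 0   3  -2  |   4 ]
  [ 0  -1   1  |  -2 ]
Multiply R2 by 1/3.
  [ 1  -2     1  |   -6 ]
  [ 0   1  -2/3  |  4/3 ]
  [ 0  -1     1  |   -2 ]
Add R2 to R3.
  [ 1  -2     1  |    -6 ]
  [ 0   1  -2/3  |   4/3 ]
  [ 0   0   1/3  |  -2/3 ]
Multiply R3 by 3.
  [ 1  -2     1  |   -6 ]
  [ 0   1  -2/3  |  4/3 ]
  [ 0   0     1  |   -2 ]
Add 2/3 times R3 to R2.
  [ 1  -2  1  |  -6 ]
  [ 0   1  0  |   0 ]
  [ 0   0  1  |  -2 ]
Subtract R3 from R1.
  [ 1  -2  0  |  -4 ]
  [ 0   1  0  |   0 ]
  [ 0   0  1  |  -2 ]
Add 2 times R2 to R1.
  [ 1  0  0  |  -4 ]
  [ 0  1  0  |   0 ]
  [ 0  0  1  |  -2 ]
Reading off the last column: x = -4, y = 0, z = -2.

(-4, 0, -2)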